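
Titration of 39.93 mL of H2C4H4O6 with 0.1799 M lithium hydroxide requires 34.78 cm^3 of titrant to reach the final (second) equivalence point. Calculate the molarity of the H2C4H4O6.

0.0783 M

n(LiOH) = 0.1799 x 0.03478 = 0.006257 mol.
At the final (second) equivalence point, 2 mol OH^- react per mol H2C4H4O6, so n(H2C4H4O6) = 0.006257 / 2 = 0.003128 mol.
[H2C4H4O6] = 0.003128 / 0.03993 L = 0.0783 M.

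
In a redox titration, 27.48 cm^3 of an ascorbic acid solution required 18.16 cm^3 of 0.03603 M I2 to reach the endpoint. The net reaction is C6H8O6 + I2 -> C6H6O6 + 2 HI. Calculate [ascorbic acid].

n(I2) = 0.03603 x 0.01816 = 0.0006543 mol.
From the balanced equation, 1 mol I2 reacts with 1 mol ascorbic acid, so n(ascorbic acid) = 0.0006543 x 1/1 = 0.0006543 mol.
[ascorbic acid] = 0.0006543 / 0.02748 L = 0.0238 M.

0.0238 M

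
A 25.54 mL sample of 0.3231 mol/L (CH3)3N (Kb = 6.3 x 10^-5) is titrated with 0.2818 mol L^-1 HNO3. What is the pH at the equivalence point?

n((CH3)3N) = 0.3231 x 0.02554 = 0.008252 mol; V(HNO3) at equivalence = 0.008252/0.2818 = 0.02928 L.
At equivalence the base is fully converted to (CH3)3NH+; total volume = 0.05482 L, so [(CH3)3NH+] = 0.008252/0.05482 = 0.1505 M.
Ka((CH3)3NH+) = Kw/Kb = 1.0e-14 / 6.3 x 10^-5 = 1.59e-10.
[H^+] = sqrt(Ka x [(CH3)3NH+]) = sqrt(1.59e-10 x 0.1505) = 4.89e-6 M.
pH = -log(4.89e-6) = 5.31.

5.31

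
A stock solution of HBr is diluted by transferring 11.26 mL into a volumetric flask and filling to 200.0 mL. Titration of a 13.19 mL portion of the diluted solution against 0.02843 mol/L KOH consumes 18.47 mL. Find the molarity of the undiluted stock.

n(KOH) = 0.02843 x 0.01847 = 0.0005251 mol.
n(HBr) in the aliquot = 0.0005251 mol.
[diluted HBr] = 0.0005251 / 0.01319 = 0.03981 M.
Dilution factor = 200.0/11.26 = 17.76, so [stock] = 0.03981 x 17.76 = 0.707 M.

0.707 M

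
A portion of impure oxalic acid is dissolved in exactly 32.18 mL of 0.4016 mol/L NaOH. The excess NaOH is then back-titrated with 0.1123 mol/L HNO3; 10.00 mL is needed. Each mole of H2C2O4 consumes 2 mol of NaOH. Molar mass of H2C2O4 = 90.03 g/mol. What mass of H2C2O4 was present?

0.531 g

Total n(NaOH) added = 0.4016 x 0.03218 = 0.01292 mol.
n(HNO3) used = 0.1123 x 0.01000 = 0.001123 mol, which equals the excess n(NaOH).
So n(NaOH) consumed by the sample = 0.01292 - 0.001123 = 0.01180 mol.
n(H2C2O4) = 0.01180 / 2 = 0.005900 mol.
mass = 0.005900 mol x 90.03 g/mol = 0.531 g.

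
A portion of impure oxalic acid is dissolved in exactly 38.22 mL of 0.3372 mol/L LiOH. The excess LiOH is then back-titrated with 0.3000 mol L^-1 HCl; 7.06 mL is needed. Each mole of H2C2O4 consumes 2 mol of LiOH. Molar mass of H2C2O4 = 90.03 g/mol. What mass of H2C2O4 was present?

Total n(LiOH) added = 0.3372 x 0.03822 = 0.01289 mol.
n(HCl) used = 0.3000 x 0.007060 = 0.002118 mol, which equals the excess n(LiOH).
So n(LiOH) consumed by the sample = 0.01289 - 0.002118 = 0.01077 mol.
n(H2C2O4) = 0.01077 / 2 = 0.005385 mol.
mass = 0.005385 mol x 90.03 g/mol = 0.485 g.

0.485 g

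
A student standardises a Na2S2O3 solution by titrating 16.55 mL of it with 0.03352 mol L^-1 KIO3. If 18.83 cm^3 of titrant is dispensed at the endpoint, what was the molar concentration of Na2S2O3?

n(KIO3) = 0.03352 x 0.01883 = 0.0006312 mol.
From the balanced equation, 1 mol KIO3 reacts with 6 mol Na2S2O3, so n(Na2S2O3) = 0.0006312 x 6/1 = 0.003787 mol.
[Na2S2O3] = 0.003787 / 0.01655 L = 0.229 M.

0.229 M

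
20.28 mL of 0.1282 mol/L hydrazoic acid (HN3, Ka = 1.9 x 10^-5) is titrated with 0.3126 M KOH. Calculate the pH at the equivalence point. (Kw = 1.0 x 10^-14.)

n(HN3) = 0.1282 x 0.02028 = 0.002600 mol; V(KOH) at equivalence = 0.002600/0.3126 = 0.008317 L.
At equivalence all the acid is converted to N3-; total volume = 0.02028 + 0.008317 = 0.02860 L, so [N3-] = 0.002600/0.02860 = 0.09091 M.
Kb = Kw/Ka = 1.0e-14 / 1.9 x 10^-5 = 5.26e-10.
[OH^-] = sqrt(Kb x [N3-]) = sqrt(5.26e-10 x 0.09091) = 6.92e-6 M.
pOH = 5.16, so pH = 14.00 - 5.16 = 8.84.

8.84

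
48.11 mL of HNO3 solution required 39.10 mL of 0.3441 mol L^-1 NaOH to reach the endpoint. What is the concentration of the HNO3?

0.280 M

n(NaOH) delivered = 0.3441 x 0.03910 = 0.01345 mol.
For a 1:1 reaction, n(HNO3) = 0.01345 mol.
[HNO3] = 0.01345 mol / 0.04811 L = 0.280 M.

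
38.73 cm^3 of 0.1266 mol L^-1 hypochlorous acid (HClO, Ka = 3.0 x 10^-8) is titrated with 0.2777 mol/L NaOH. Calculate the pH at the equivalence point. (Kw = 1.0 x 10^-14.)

n(HClO) = 0.1266 x 0.03873 = 0.004903 mol; V(NaOH) at equivalence = 0.004903/0.2777 = 0.01766 L.
At equivalence all the acid is converted to ClO-; total volume = 0.03873 + 0.01766 = 0.05639 L, so [ClO-] = 0.004903/0.05639 = 0.08696 M.
Kb = Kw/Ka = 1.0e-14 / 3.0 x 10^-8 = 3.33e-7.
[OH^-] = sqrt(Kb x [ClO-]) = sqrt(3.33e-7 x 0.08696) = 0.000170 M.
pOH = 3.77, so pH = 14.00 - 3.77 = 10.23.

10.23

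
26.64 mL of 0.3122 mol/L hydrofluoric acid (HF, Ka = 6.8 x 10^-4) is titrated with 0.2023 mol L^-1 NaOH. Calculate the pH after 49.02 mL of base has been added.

12.33

n(acid) = 0.3122 x 0.02664 = 0.008317 mol; n(NaOH) added = 0.2023 x 0.04902 = 0.009917 mol.
Base is in excess by 0.009917 - 0.008317 = 0.001600 mol in a total volume of 0.07566 L.
[OH^-] = 0.001600/0.07566 = 0.02114 M, so pOH = 1.67 and pH = 14.00 - 1.67 = 12.33.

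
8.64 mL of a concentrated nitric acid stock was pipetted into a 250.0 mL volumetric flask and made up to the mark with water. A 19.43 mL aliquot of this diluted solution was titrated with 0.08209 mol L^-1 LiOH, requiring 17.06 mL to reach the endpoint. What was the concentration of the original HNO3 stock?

n(LiOH) = 0.08209 x 0.01706 = 0.001400 mol.
n(HNO3) in the aliquot = 0.001400 mol.
[diluted HNO3] = 0.001400 / 0.01943 = 0.07208 M.
Dilution factor = 250.0/8.640 = 28.94, so [stock] = 0.07208 x 28.94 = 2.09 M.

2.09 M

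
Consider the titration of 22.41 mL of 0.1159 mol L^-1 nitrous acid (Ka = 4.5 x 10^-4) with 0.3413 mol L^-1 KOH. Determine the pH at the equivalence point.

n(HNO2) = 0.1159 x 0.02241 = 0.002597 mol; V(KOH) at equivalence = 0.002597/0.3413 = 0.007610 L.
At equivalence all the acid is converted to NO2-; total volume = 0.02241 + 0.007610 = 0.03002 L, so [NO2-] = 0.002597/0.03002 = 0.08652 M.
Kb = Kw/Ka = 1.0e-14 / 4.5 x 10^-4 = 2.22e-11.
[OH^-] = sqrt(Kb x [NO2-]) = sqrt(2.22e-11 x 0.08652) = 1.39e-6 M.
pOH = 5.86, so pH = 14.00 - 5.86 = 8.14.

8.14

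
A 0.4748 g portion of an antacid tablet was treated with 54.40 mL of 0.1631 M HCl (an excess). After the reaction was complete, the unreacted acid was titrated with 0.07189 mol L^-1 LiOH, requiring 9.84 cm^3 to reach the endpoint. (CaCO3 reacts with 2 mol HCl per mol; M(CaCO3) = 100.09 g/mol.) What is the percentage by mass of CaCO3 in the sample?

Total n(HCl) added = 0.1631 x 0.05440 = 0.008873 mol.
n(LiOH) used = 0.07189 x 0.009840 = 0.0007074 mol, which equals the excess n(HCl).
So n(HCl) consumed by the sample = 0.008873 - 0.0007074 = 0.008165 mol.
n(CaCO3) = 0.008165 / 2 = 0.004083 mol.
mass CaCO3 = 0.004083 x 100.09 = 0.4086 g, so %CaCO3 = 0.4086/0.4748 x 100 = 86.1%.

86.1%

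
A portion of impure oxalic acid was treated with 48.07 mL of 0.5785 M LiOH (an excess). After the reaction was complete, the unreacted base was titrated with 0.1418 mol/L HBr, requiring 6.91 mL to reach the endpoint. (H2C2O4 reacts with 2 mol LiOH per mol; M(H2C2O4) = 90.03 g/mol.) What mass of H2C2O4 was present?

1.21 g

Total n(LiOH) added = 0.5785 x 0.04807 = 0.02781 mol.
n(HBr) used = 0.1418 x 0.006910 = 0.0009798 mol, which equals the excess n(LiOH).
So n(LiOH) consumed by the sample = 0.02781 - 0.0009798 = 0.02683 mol.
n(H2C2O4) = 0.02683 / 2 = 0.01341 mol.
mass = 0.01341 mol x 90.03 g/mol = 1.21 g.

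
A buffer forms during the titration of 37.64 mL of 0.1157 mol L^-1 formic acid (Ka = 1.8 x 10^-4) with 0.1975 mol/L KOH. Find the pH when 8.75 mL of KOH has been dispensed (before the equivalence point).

3.56

Initial n(HCOOH) = 0.1157 x 0.03764 = 0.004355 mol.
n(KOH) added = 0.1975 x 0.008750 = 0.001728 mol, converting that many moles of HCOOH to HCOO-.
Remaining n(HCOOH) = 0.002627 mol; n(HCOO-) = 0.001728 mol.
By Henderson-Hasselbalch, pH = pKa + log([A^-]/[HA]) = 3.74 + log(0.001728/0.002627) = 3.74 + (-0.18) = 3.56.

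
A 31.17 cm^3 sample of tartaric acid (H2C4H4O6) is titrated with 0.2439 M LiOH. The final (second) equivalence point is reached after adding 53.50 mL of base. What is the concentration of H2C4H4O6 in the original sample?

0.209 M

n(LiOH) = 0.2439 x 0.05350 = 0.01305 mol.
At the final (second) equivalence point, 2 mol OH^- react per mol H2C4H4O6, so n(H2C4H4O6) = 0.01305 / 2 = 0.006524 mol.
[H2C4H4O6] = 0.006524 / 0.03117 L = 0.209 M.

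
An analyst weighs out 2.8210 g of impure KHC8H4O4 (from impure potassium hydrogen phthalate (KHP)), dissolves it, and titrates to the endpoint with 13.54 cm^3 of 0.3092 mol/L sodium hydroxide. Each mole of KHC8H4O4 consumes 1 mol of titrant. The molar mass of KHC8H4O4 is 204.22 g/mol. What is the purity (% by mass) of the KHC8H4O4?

30.3%

n(NaOH) = 0.3092 x 0.01354 = 0.004187 mol.
n(KHC8H4O4) = 0.004187 / 1 = 0.004187 mol.
mass of KHC8H4O4 = 0.004187 x 204.22 = 0.8550 g.
% purity = 0.8550 / 2.8210 x 100 = 30.3%.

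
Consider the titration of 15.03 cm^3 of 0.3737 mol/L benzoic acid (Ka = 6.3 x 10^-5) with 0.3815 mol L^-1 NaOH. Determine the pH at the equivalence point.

n(C6H5COOH) = 0.3737 x 0.01503 = 0.005617 mol; V(NaOH) at equivalence = 0.005617/0.3815 = 0.01472 L.
At equivalence all the acid is converted to C6H5COO-; total volume = 0.01503 + 0.01472 = 0.02975 L, so [C6H5COO-] = 0.005617/0.02975 = 0.1888 M.
Kb = Kw/Ka = 1.0e-14 / 6.3 x 10^-5 = 1.59e-10.
[OH^-] = sqrt(Kb x [C6H5COO-]) = sqrt(1.59e-10 x 0.1888) = 5.47e-6 M.
pOH = 5.26, so pH = 14.00 - 5.26 = 8.74.

8.74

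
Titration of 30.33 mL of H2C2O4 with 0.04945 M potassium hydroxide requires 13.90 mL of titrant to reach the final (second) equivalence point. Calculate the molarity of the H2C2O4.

n(KOH) = 0.04945 x 0.01390 = 0.0006874 mol.
At the final (second) equivalence point, 2 mol OH^- react per mol H2C2O4, so n(H2C2O4) = 0.0006874 / 2 = 0.0003437 mol.
[H2C2O4] = 0.0003437 / 0.03033 L = 0.0113 M.

0.0113 M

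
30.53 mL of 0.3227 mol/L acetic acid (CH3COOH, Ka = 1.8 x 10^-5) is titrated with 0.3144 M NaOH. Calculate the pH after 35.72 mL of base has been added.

12.32

n(acid) = 0.3227 x 0.03053 = 0.009852 mol; n(NaOH) added = 0.3144 x 0.03572 = 0.01123 mol.
Base is in excess by 0.01123 - 0.009852 = 0.001378 mol in a total volume of 0.06625 L.
[OH^-] = 0.001378/0.06625 = 0.02081 M, so pOH = 1.68 and pH = 14.00 - 1.68 = 12.32.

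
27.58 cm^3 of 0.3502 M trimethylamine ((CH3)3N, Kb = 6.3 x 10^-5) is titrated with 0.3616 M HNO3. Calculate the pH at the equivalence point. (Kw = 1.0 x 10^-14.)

n((CH3)3N) = 0.3502 x 0.02758 = 0.009659 mol; V(HNO3) at equivalence = 0.009659/0.3616 = 0.02671 L.
At equivalence the base is fully converted to (CH3)3NH+; total volume = 0.05429 L, so [(CH3)3NH+] = 0.009659/0.05429 = 0.1779 M.
Ka((CH3)3NH+) = Kw/Kb = 1.0e-14 / 6.3 x 10^-5 = 1.59e-10.
[H^+] = sqrt(Ka x [(CH3)3NH+]) = sqrt(1.59e-10 x 0.1779) = 5.31e-6 M.
pH = -log(5.31e-6) = 5.27.

5.27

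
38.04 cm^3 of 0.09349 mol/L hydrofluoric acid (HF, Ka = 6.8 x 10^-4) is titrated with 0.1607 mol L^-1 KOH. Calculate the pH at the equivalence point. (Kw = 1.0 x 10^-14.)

n(HF) = 0.09349 x 0.03804 = 0.003556 mol; V(KOH) at equivalence = 0.003556/0.1607 = 0.02213 L.
At equivalence all the acid is converted to F-; total volume = 0.03804 + 0.02213 = 0.06017 L, so [F-] = 0.003556/0.06017 = 0.05910 M.
Kb = Kw/Ka = 1.0e-14 / 6.8 x 10^-4 = 1.47e-11.
[OH^-] = sqrt(Kb x [F-]) = sqrt(1.47e-11 x 0.05910) = 9.32e-7 M.
pOH = 6.03, so pH = 14.00 - 6.03 = 7.97.

7.97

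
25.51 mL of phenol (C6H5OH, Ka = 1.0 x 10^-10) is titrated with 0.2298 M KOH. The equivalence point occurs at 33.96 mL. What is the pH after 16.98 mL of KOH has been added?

10.00

16.98 mL is exactly half the equivalence volume (33.96/2), i.e. the half-equivalence point.
There, n(HA) = n(A^-), so pH = pKa = -log(1.0 x 10^-10) = 10.00.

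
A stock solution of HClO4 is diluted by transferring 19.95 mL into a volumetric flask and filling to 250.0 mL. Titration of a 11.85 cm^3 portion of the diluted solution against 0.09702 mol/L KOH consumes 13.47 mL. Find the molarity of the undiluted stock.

1.38 M

n(KOH) = 0.09702 x 0.01347 = 0.001307 mol.
n(HClO4) in the aliquot = 0.001307 mol.
[diluted HClO4] = 0.001307 / 0.01185 = 0.1103 M.
Dilution factor = 250.0/19.95 = 12.53, so [stock] = 0.1103 x 12.53 = 1.38 M.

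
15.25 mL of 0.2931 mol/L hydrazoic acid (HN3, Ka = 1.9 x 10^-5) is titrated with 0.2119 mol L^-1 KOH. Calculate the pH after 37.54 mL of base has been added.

n(acid) = 0.2931 x 0.01525 = 0.004470 mol; n(KOH) added = 0.2119 x 0.03754 = 0.007955 mol.
Base is in excess by 0.007955 - 0.004470 = 0.003485 mol in a total volume of 0.05279 L.
[OH^-] = 0.003485/0.05279 = 0.06602 M, so pOH = 1.18 and pH = 14.00 - 1.18 = 12.82.

12.82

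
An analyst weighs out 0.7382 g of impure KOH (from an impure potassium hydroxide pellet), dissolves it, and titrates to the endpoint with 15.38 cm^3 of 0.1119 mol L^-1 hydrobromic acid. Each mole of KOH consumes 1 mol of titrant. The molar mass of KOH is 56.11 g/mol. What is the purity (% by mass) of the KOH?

n(HBr) = 0.1119 x 0.01538 = 0.001721 mol.
n(KOH) = 0.001721 / 1 = 0.001721 mol.
mass of KOH = 0.001721 x 56.11 = 0.09657 g.
% purity = 0.09657 / 0.7382 x 100 = 13.1%.

13.1%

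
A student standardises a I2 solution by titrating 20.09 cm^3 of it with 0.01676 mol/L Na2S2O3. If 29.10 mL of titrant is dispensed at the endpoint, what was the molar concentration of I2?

0.0121 M

n(Na2S2O3) = 0.01676 x 0.02910 = 0.0004877 mol.
From the balanced equation, 2 mol Na2S2O3 reacts with 1 mol I2, so n(I2) = 0.0004877 x 1/2 = 0.0002439 mol.
[I2] = 0.0002439 / 0.02009 L = 0.0121 M.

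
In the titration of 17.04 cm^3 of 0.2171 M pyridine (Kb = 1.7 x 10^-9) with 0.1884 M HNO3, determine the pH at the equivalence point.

n(C5H5N) = 0.2171 x 0.01704 = 0.003699 mol; V(HNO3) at equivalence = 0.003699/0.1884 = 0.01964 L.
At equivalence the base is fully converted to C5H5NH+; total volume = 0.03668 L, so [C5H5NH+] = 0.003699/0.03668 = 0.1009 M.
Ka(C5H5NH+) = Kw/Kb = 1.0e-14 / 1.7 x 10^-9 = 5.88e-6.
[H^+] = sqrt(Ka x [C5H5NH+]) = sqrt(5.88e-6 x 0.1009) = 0.000770 M.
pH = -log(0.000770) = 3.11.

3.11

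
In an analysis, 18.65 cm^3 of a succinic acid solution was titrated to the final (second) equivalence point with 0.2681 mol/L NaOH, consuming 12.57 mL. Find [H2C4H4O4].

n(NaOH) = 0.2681 x 0.01257 = 0.003370 mol.
At the final (second) equivalence point, 2 mol OH^- react per mol H2C4H4O4, so n(H2C4H4O4) = 0.003370 / 2 = 0.001685 mol.
[H2C4H4O4] = 0.001685 / 0.01865 L = 0.0903 M.

0.0903 M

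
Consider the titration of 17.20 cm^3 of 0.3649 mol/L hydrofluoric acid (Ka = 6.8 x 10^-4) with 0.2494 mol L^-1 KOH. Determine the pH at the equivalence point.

n(HF) = 0.3649 x 0.01720 = 0.006276 mol; V(KOH) at equivalence = 0.006276/0.2494 = 0.02517 L.
At equivalence all the acid is converted to F-; total volume = 0.01720 + 0.02517 = 0.04237 L, so [F-] = 0.006276/0.04237 = 0.1481 M.
Kb = Kw/Ka = 1.0e-14 / 6.8 x 10^-4 = 1.47e-11.
[OH^-] = sqrt(Kb x [F-]) = sqrt(1.47e-11 x 0.1481) = 1.48e-6 M.
pOH = 5.83, so pH = 14.00 - 5.83 = 8.17.

8.17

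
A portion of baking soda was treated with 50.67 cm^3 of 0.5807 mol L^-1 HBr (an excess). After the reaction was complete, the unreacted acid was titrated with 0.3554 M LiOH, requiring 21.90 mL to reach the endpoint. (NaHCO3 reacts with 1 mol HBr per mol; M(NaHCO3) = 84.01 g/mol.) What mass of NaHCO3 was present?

1.82 g

Total n(HBr) added = 0.5807 x 0.05067 = 0.02942 mol.
n(LiOH) used = 0.3554 x 0.02190 = 0.007783 mol, which equals the excess n(HBr).
So n(HBr) consumed by the sample = 0.02942 - 0.007783 = 0.02164 mol.
n(NaHCO3) = 0.02164 / 1 = 0.02164 mol.
mass = 0.02164 mol x 84.01 g/mol = 1.82 g.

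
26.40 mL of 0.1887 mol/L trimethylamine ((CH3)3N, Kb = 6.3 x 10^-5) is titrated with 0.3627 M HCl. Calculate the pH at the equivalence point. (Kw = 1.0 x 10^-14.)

5.35

n((CH3)3N) = 0.1887 x 0.02640 = 0.004982 mol; V(HCl) at equivalence = 0.004982/0.3627 = 0.01373 L.
At equivalence the base is fully converted to (CH3)3NH+; total volume = 0.04013 L, so [(CH3)3NH+] = 0.004982/0.04013 = 0.1241 M.
Ka((CH3)3NH+) = Kw/Kb = 1.0e-14 / 6.3 x 10^-5 = 1.59e-10.
[H^+] = sqrt(Ka x [(CH3)3NH+]) = sqrt(1.59e-10 x 0.1241) = 4.44e-6 M.
pH = -log(4.44e-6) = 5.35.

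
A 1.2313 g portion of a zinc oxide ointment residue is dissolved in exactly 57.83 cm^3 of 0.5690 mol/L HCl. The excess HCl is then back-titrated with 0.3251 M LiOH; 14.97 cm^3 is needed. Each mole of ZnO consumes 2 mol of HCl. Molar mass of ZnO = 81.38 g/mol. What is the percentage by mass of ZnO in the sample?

Total n(HCl) added = 0.5690 x 0.05783 = 0.03291 mol.
n(LiOH) used = 0.3251 x 0.01497 = 0.004867 mol, which equals the excess n(HCl).
So n(HCl) consumed by the sample = 0.03291 - 0.004867 = 0.02804 mol.
n(ZnO) = 0.02804 / 2 = 0.01402 mol.
mass ZnO = 0.01402 x 81.38 = 1.141 g, so %ZnO = 1.141/1.2313 x 100 = 92.7%.

92.7%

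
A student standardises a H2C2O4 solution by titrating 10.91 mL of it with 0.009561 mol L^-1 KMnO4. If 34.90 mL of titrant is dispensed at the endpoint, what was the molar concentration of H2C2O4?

0.0765 M

n(KMnO4) = 0.009561 x 0.03490 = 0.0003337 mol.
From the balanced equation, 2 mol KMnO4 reacts with 5 mol H2C2O4, so n(H2C2O4) = 0.0003337 x 5/2 = 0.0008342 mol.
[H2C2O4] = 0.0008342 / 0.01091 L = 0.0765 M.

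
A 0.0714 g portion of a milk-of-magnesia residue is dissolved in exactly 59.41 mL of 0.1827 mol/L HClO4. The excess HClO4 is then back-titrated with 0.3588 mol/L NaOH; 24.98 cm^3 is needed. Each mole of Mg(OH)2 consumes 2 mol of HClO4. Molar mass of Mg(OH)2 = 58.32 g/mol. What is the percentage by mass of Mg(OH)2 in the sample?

Total n(HClO4) added = 0.1827 x 0.05941 = 0.01085 mol.
n(NaOH) used = 0.3588 x 0.02498 = 0.008963 mol, which equals the excess n(HClO4).
So n(HClO4) consumed by the sample = 0.01085 - 0.008963 = 0.001891 mol.
n(Mg(OH)2) = 0.001891 / 2 = 0.0009457 mol.
mass Mg(OH)2 = 0.0009457 x 58.32 = 0.05515 g, so %Mg(OH)2 = 0.05515/0.0714 x 100 = 77.2%.

77.2%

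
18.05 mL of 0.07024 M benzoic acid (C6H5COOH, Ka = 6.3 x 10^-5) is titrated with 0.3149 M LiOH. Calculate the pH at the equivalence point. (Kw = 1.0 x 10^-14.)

8.48

n(C6H5COOH) = 0.07024 x 0.01805 = 0.001268 mol; V(LiOH) at equivalence = 0.001268/0.3149 = 0.004026 L.
At equivalence all the acid is converted to C6H5COO-; total volume = 0.01805 + 0.004026 = 0.02208 L, so [C6H5COO-] = 0.001268/0.02208 = 0.05743 M.
Kb = Kw/Ka = 1.0e-14 / 6.3 x 10^-5 = 1.59e-10.
[OH^-] = sqrt(Kb x [C6H5COO-]) = sqrt(1.59e-10 x 0.05743) = 3.02e-6 M.
pOH = 5.52, so pH = 14.00 - 5.52 = 8.48.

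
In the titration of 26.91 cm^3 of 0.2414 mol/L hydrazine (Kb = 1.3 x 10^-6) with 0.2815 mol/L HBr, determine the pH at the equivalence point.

n(N2H4) = 0.2414 x 0.02691 = 0.006496 mol; V(HBr) at equivalence = 0.006496/0.2815 = 0.02308 L.
At equivalence the base is fully converted to N2H5+; total volume = 0.04999 L, so [N2H5+] = 0.006496/0.04999 = 0.1300 M.
Ka(N2H5+) = Kw/Kb = 1.0e-14 / 1.3 x 10^-6 = 7.69e-9.
[H^+] = sqrt(Ka x [N2H5+]) = sqrt(7.69e-9 x 0.1300) = 3.16e-5 M.
pH = -log(3.16e-5) = 4.50.

4.50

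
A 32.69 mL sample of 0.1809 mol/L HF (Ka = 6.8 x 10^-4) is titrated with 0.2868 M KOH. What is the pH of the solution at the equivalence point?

n(HF) = 0.1809 x 0.03269 = 0.005914 mol; V(KOH) at equivalence = 0.005914/0.2868 = 0.02062 L.
At equivalence all the acid is converted to F-; total volume = 0.03269 + 0.02062 = 0.05331 L, so [F-] = 0.005914/0.05331 = 0.1109 M.
Kb = Kw/Ka = 1.0e-14 / 6.8 x 10^-4 = 1.47e-11.
[OH^-] = sqrt(Kb x [F-]) = sqrt(1.47e-11 x 0.1109) = 1.28e-6 M.
pOH = 5.89, so pH = 14.00 - 5.89 = 8.11.

8.11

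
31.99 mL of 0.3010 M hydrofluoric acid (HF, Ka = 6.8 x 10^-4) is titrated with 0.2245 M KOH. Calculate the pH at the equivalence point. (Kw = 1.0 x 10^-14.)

n(HF) = 0.3010 x 0.03199 = 0.009629 mol; V(KOH) at equivalence = 0.009629/0.2245 = 0.04289 L.
At equivalence all the acid is converted to F-; total volume = 0.03199 + 0.04289 = 0.07488 L, so [F-] = 0.009629/0.07488 = 0.1286 M.
Kb = Kw/Ka = 1.0e-14 / 6.8 x 10^-4 = 1.47e-11.
[OH^-] = sqrt(Kb x [F-]) = sqrt(1.47e-11 x 0.1286) = 1.38e-6 M.
pOH = 5.86, so pH = 14.00 - 5.86 = 8.14.

8.14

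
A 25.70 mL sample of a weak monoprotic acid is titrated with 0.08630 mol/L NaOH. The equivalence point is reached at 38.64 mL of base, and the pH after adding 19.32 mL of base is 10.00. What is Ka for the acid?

19.32 mL is half of the equivalence volume, so this is the half-equivalence point where [HA] = [A^-].
At half-equivalence pH = pKa, so pKa = 10.00.
Ka = 10^(-10.00) = 1.0 x 10^-10.

1.0 x 10^-10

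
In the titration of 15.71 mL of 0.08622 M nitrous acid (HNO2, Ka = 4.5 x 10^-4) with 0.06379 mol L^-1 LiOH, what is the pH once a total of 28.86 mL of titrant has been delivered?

12.04

n(acid) = 0.08622 x 0.01571 = 0.001355 mol; n(LiOH) added = 0.06379 x 0.02886 = 0.001841 mol.
Base is in excess by 0.001841 - 0.001355 = 0.0004865 mol in a total volume of 0.04457 L.
[OH^-] = 0.0004865/0.04457 = 0.01091 M, so pOH = 1.96 and pH = 14.00 - 1.96 = 12.04.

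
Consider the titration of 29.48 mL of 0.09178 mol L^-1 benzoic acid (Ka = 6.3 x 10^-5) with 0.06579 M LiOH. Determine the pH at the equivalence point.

n(C6H5COOH) = 0.09178 x 0.02948 = 0.002706 mol; V(LiOH) at equivalence = 0.002706/0.06579 = 0.04113 L.
At equivalence all the acid is converted to C6H5COO-; total volume = 0.02948 + 0.04113 = 0.07061 L, so [C6H5COO-] = 0.002706/0.07061 = 0.03832 M.
Kb = Kw/Ka = 1.0e-14 / 6.3 x 10^-5 = 1.59e-10.
[OH^-] = sqrt(Kb x [C6H5COO-]) = sqrt(1.59e-10 x 0.03832) = 2.47e-6 M.
pOH = 5.61, so pH = 14.00 - 5.61 = 8.39.

8.39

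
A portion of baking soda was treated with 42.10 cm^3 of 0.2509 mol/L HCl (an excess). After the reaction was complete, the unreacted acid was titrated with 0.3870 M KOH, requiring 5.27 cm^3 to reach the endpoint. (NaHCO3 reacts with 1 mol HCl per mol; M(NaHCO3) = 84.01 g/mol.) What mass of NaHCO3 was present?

0.716 g

Total n(HCl) added = 0.2509 x 0.04210 = 0.01056 mol.
n(KOH) used = 0.3870 x 0.005270 = 0.002039 mol, which equals the excess n(HCl).
So n(HCl) consumed by the sample = 0.01056 - 0.002039 = 0.008523 mol.
n(NaHCO3) = 0.008523 / 1 = 0.008523 mol.
mass = 0.008523 mol x 84.01 g/mol = 0.716 g.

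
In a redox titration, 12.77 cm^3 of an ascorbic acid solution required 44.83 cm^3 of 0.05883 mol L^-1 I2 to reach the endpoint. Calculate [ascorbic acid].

0.207 M

n(I2) = 0.05883 x 0.04483 = 0.002637 mol.
From the balanced equation, 1 mol I2 reacts with 1 mol ascorbic acid, so n(ascorbic acid) = 0.002637 x 1/1 = 0.002637 mol.
[ascorbic acid] = 0.002637 / 0.01277 L = 0.207 M.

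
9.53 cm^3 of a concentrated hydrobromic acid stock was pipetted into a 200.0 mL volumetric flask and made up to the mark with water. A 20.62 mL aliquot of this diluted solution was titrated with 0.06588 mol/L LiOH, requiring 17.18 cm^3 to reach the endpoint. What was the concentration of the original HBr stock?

n(LiOH) = 0.06588 x 0.01718 = 0.001132 mol.
n(HBr) in the aliquot = 0.001132 mol.
[diluted HBr] = 0.001132 / 0.02062 = 0.05489 M.
Dilution factor = 200.0/9.530 = 20.99, so [stock] = 0.05489 x 20.99 = 1.15 M.

1.15 M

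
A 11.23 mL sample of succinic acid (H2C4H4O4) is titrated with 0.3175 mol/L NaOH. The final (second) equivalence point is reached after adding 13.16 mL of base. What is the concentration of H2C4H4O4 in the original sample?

n(NaOH) = 0.3175 x 0.01316 = 0.004178 mol.
At the final (second) equivalence point, 2 mol OH^- react per mol H2C4H4O4, so n(H2C4H4O4) = 0.004178 / 2 = 0.002089 mol.
[H2C4H4O4] = 0.002089 / 0.01123 L = 0.186 M.

0.186 M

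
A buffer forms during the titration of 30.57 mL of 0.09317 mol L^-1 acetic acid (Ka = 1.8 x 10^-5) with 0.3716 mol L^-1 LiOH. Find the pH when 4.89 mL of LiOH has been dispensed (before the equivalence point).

4.99

Initial n(CH3COOH) = 0.09317 x 0.03057 = 0.002848 mol.
n(LiOH) added = 0.3716 x 0.004890 = 0.001817 mol, converting that many moles of CH3COOH to CH3COO-.
Remaining n(CH3COOH) = 0.001031 mol; n(CH3COO-) = 0.001817 mol.
By Henderson-Hasselbalch, pH = pKa + log([A^-]/[HA]) = 4.74 + log(0.001817/0.001031) = 4.74 + (+0.25) = 4.99.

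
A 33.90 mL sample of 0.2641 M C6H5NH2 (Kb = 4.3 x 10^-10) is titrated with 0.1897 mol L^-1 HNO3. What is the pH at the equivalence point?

2.80

n(C6H5NH2) = 0.2641 x 0.03390 = 0.008953 mol; V(HNO3) at equivalence = 0.008953/0.1897 = 0.04720 L.
At equivalence the base is fully converted to C6H5NH3+; total volume = 0.08110 L, so [C6H5NH3+] = 0.008953/0.08110 = 0.1104 M.
Ka(C6H5NH3+) = Kw/Kb = 1.0e-14 / 4.3 x 10^-10 = 2.33e-5.
[H^+] = sqrt(Ka x [C6H5NH3+]) = sqrt(2.33e-5 x 0.1104) = 0.00160 M.
pH = -log(0.00160) = 2.80.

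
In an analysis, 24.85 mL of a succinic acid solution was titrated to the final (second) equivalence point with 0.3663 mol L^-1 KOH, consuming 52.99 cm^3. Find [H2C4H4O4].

0.391 M

n(KOH) = 0.3663 x 0.05299 = 0.01941 mol.
At the final (second) equivalence point, 2 mol OH^- react per mol H2C4H4O4, so n(H2C4H4O4) = 0.01941 / 2 = 0.009705 mol.
[H2C4H4O4] = 0.009705 / 0.02485 L = 0.391 M.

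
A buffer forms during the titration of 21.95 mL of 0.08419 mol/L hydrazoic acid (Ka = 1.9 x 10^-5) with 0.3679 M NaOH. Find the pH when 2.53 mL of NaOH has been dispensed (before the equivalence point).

4.73

Initial n(HN3) = 0.08419 x 0.02195 = 0.001848 mol.
n(NaOH) added = 0.3679 x 0.002530 = 0.0009308 mol, converting that many moles of HN3 to N3-.
Remaining n(HN3) = 0.0009172 mol; n(N3-) = 0.0009308 mol.
By Henderson-Hasselbalch, pH = pKa + log([A^-]/[HA]) = 4.72 + log(0.0009308/0.0009172) = 4.72 + (+0.01) = 4.73.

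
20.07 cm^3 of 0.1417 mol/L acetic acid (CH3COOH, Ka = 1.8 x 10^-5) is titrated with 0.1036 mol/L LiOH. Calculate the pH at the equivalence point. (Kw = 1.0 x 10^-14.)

8.76

n(CH3COOH) = 0.1417 x 0.02007 = 0.002844 mol; V(LiOH) at equivalence = 0.002844/0.1036 = 0.02745 L.
At equivalence all the acid is converted to CH3COO-; total volume = 0.02007 + 0.02745 = 0.04752 L, so [CH3COO-] = 0.002844/0.04752 = 0.05985 M.
Kb = Kw/Ka = 1.0e-14 / 1.8 x 10^-5 = 5.56e-10.
[OH^-] = sqrt(Kb x [CH3COO-]) = sqrt(5.56e-10 x 0.05985) = 5.77e-6 M.
pOH = 5.24, so pH = 14.00 - 5.24 = 8.76.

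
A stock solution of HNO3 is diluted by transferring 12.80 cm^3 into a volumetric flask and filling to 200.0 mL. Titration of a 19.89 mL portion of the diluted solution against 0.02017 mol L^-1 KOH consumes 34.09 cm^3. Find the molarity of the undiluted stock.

n(KOH) = 0.02017 x 0.03409 = 0.0006876 mol.
n(HNO3) in the aliquot = 0.0006876 mol.
[diluted HNO3] = 0.0006876 / 0.01989 = 0.03457 M.
Dilution factor = 200.0/12.80 = 15.62, so [stock] = 0.03457 x 15.62 = 0.540 M.

0.540 M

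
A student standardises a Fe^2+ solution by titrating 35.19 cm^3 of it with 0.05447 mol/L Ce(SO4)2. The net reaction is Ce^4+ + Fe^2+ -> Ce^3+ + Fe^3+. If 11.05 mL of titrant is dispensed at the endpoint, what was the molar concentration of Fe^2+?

n(Ce(SO4)2) = 0.05447 x 0.01105 = 0.0006019 mol.
From the balanced equation, 1 mol Ce(SO4)2 reacts with 1 mol Fe^2+, so n(Fe^2+) = 0.0006019 x 1/1 = 0.0006019 mol.
[Fe^2+] = 0.0006019 / 0.03519 L = 0.0171 M.

0.0171 M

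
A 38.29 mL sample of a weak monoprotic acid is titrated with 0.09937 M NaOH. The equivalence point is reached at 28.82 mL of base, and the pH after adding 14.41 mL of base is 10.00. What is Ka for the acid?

1.0 x 10^-10

14.41 mL is half of the equivalence volume, so this is the half-equivalence point where [HA] = [A^-].
At half-equivalence pH = pKa, so pKa = 10.00.
Ka = 10^(-10.00) = 1.0 x 10^-10.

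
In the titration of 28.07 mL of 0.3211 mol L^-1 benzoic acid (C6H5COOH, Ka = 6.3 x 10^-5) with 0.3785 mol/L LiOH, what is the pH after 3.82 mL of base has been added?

3.48

Initial n(C6H5COOH) = 0.3211 x 0.02807 = 0.009013 mol.
n(LiOH) added = 0.3785 x 0.003820 = 0.001446 mol, converting that many moles of C6H5COOH to C6H5COO-.
Remaining n(C6H5COOH) = 0.007567 mol; n(C6H5COO-) = 0.001446 mol.
By Henderson-Hasselbalch, pH = pKa + log([A^-]/[HA]) = 4.20 + log(0.001446/0.007567) = 4.20 + (-0.72) = 3.48.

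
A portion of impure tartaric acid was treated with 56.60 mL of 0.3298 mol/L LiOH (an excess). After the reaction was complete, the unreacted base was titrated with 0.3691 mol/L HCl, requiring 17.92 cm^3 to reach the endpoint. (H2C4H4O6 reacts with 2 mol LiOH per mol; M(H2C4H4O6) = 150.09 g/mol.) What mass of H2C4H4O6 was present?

Total n(LiOH) added = 0.3298 x 0.05660 = 0.01867 mol.
n(HCl) used = 0.3691 x 0.01792 = 0.006614 mol, which equals the excess n(LiOH).
So n(LiOH) consumed by the sample = 0.01867 - 0.006614 = 0.01205 mol.
n(H2C4H4O6) = 0.01205 / 2 = 0.006026 mol.
mass = 0.006026 mol x 150.09 g/mol = 0.904 g.

0.904 g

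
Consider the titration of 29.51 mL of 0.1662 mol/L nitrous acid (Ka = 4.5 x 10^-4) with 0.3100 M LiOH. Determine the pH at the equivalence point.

8.19

n(HNO2) = 0.1662 x 0.02951 = 0.004905 mol; V(LiOH) at equivalence = 0.004905/0.3100 = 0.01582 L.
At equivalence all the acid is converted to NO2-; total volume = 0.02951 + 0.01582 = 0.04533 L, so [NO2-] = 0.004905/0.04533 = 0.1082 M.
Kb = Kw/Ka = 1.0e-14 / 4.5 x 10^-4 = 2.22e-11.
[OH^-] = sqrt(Kb x [NO2-]) = sqrt(2.22e-11 x 0.1082) = 1.55e-6 M.
pOH = 5.81, so pH = 14.00 - 5.81 = 8.19.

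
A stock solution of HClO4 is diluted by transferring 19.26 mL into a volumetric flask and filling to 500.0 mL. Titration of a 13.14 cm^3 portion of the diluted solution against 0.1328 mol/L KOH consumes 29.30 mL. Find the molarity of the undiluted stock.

7.69 M

n(KOH) = 0.1328 x 0.02930 = 0.003891 mol.
n(HClO4) in the aliquot = 0.003891 mol.
[diluted HClO4] = 0.003891 / 0.01314 = 0.2961 M.
Dilution factor = 500.0/19.26 = 25.96, so [stock] = 0.2961 x 25.96 = 7.69 M.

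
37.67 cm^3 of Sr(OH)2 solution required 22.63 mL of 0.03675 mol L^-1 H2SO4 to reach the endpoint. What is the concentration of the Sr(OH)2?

n(H2SO4) delivered = 0.03675 x 0.02263 = 0.0008317 mol.
For a 1:1 reaction, n(Sr(OH)2) = 0.0008317 mol.
[Sr(OH)2] = 0.0008317 mol / 0.03767 L = 0.0221 M.

0.0221 M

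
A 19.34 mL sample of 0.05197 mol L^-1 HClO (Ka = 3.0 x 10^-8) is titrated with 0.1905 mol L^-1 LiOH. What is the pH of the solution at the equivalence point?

n(HClO) = 0.05197 x 0.01934 = 0.001005 mol; V(LiOH) at equivalence = 0.001005/0.1905 = 0.005276 L.
At equivalence all the acid is converted to ClO-; total volume = 0.01934 + 0.005276 = 0.02462 L, so [ClO-] = 0.001005/0.02462 = 0.04083 M.
Kb = Kw/Ka = 1.0e-14 / 3.0 x 10^-8 = 3.33e-7.
[OH^-] = sqrt(Kb x [ClO-]) = sqrt(3.33e-7 x 0.04083) = 0.000117 M.
pOH = 3.93, so pH = 14.00 - 3.93 = 10.07.

10.07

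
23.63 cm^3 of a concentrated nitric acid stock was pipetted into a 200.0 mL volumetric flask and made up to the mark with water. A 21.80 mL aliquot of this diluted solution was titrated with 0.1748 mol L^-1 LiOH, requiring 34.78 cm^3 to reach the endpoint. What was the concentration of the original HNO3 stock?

2.36 M

n(LiOH) = 0.1748 x 0.03478 = 0.006080 mol.
n(HNO3) in the aliquot = 0.006080 mol.
[diluted HNO3] = 0.006080 / 0.02180 = 0.2789 M.
Dilution factor = 200.0/23.63 = 8.464, so [stock] = 0.2789 x 8.464 = 2.36 M.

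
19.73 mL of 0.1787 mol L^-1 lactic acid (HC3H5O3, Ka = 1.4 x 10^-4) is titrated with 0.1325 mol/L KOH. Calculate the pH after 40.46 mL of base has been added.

12.48

n(acid) = 0.1787 x 0.01973 = 0.003526 mol; n(KOH) added = 0.1325 x 0.04046 = 0.005361 mol.
Base is in excess by 0.005361 - 0.003526 = 0.001835 mol in a total volume of 0.06019 L.
[OH^-] = 0.001835/0.06019 = 0.03049 M, so pOH = 1.52 and pH = 14.00 - 1.52 = 12.48.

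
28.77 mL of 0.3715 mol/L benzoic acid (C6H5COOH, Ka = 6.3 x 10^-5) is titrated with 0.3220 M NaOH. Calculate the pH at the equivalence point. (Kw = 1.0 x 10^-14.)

n(C6H5COOH) = 0.3715 x 0.02877 = 0.01069 mol; V(NaOH) at equivalence = 0.01069/0.3220 = 0.03319 L.
At equivalence all the acid is converted to C6H5COO-; total volume = 0.02877 + 0.03319 = 0.06196 L, so [C6H5COO-] = 0.01069/0.06196 = 0.1725 M.
Kb = Kw/Ka = 1.0e-14 / 6.3 x 10^-5 = 1.59e-10.
[OH^-] = sqrt(Kb x [C6H5COO-]) = sqrt(1.59e-10 x 0.1725) = 5.23e-6 M.
pOH = 5.28, so pH = 14.00 - 5.28 = 8.72.

8.72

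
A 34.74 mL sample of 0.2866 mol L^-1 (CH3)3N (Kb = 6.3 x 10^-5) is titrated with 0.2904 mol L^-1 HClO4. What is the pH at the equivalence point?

5.32

n((CH3)3N) = 0.2866 x 0.03474 = 0.009956 mol; V(HClO4) at equivalence = 0.009956/0.2904 = 0.03429 L.
At equivalence the base is fully converted to (CH3)3NH+; total volume = 0.06903 L, so [(CH3)3NH+] = 0.009956/0.06903 = 0.1442 M.
Ka((CH3)3NH+) = Kw/Kb = 1.0e-14 / 6.3 x 10^-5 = 1.59e-10.
[H^+] = sqrt(Ka x [(CH3)3NH+]) = sqrt(1.59e-10 x 0.1442) = 4.78e-6 M.
pH = -log(4.78e-6) = 5.32.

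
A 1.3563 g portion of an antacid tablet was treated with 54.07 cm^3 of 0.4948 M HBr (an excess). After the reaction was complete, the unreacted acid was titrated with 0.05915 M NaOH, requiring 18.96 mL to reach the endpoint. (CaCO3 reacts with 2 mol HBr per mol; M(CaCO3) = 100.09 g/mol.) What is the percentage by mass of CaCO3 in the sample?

Total n(HBr) added = 0.4948 x 0.05407 = 0.02675 mol.
n(NaOH) used = 0.05915 x 0.01896 = 0.001121 mol, which equals the excess n(HBr).
So n(HBr) consumed by the sample = 0.02675 - 0.001121 = 0.02563 mol.
n(CaCO3) = 0.02563 / 2 = 0.01282 mol.
mass CaCO3 = 0.01282 x 100.09 = 1.283 g, so %CaCO3 = 1.283/1.3563 x 100 = 94.6%.

94.6%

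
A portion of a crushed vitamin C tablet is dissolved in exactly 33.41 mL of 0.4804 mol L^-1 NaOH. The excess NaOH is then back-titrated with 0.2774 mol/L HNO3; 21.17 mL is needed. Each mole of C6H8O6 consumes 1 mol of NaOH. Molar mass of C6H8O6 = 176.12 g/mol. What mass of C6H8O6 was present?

1.79 g

Total n(NaOH) added = 0.4804 x 0.03341 = 0.01605 mol.
n(HNO3) used = 0.2774 x 0.02117 = 0.005873 mol, which equals the excess n(NaOH).
So n(NaOH) consumed by the sample = 0.01605 - 0.005873 = 0.01018 mol.
n(C6H8O6) = 0.01018 / 1 = 0.01018 mol.
mass = 0.01018 mol x 176.12 g/mol = 1.79 g.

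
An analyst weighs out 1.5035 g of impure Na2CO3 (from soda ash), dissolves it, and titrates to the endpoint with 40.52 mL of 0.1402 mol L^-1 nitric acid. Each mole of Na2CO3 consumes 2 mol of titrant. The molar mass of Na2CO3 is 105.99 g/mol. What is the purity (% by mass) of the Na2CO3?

n(HNO3) = 0.1402 x 0.04052 = 0.005681 mol.
n(Na2CO3) = 0.005681 / 2 = 0.002840 mol.
mass of Na2CO3 = 0.002840 x 105.99 = 0.3011 g.
% purity = 0.3011 / 1.5035 x 100 = 20.0%.

20.0%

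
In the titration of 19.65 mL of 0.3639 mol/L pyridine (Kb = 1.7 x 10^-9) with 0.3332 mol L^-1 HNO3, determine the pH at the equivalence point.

n(C5H5N) = 0.3639 x 0.01965 = 0.007151 mol; V(HNO3) at equivalence = 0.007151/0.3332 = 0.02146 L.
At equivalence the base is fully converted to C5H5NH+; total volume = 0.04111 L, so [C5H5NH+] = 0.007151/0.04111 = 0.1739 M.
Ka(C5H5NH+) = Kw/Kb = 1.0e-14 / 1.7 x 10^-9 = 5.88e-6.
[H^+] = sqrt(Ka x [C5H5NH+]) = sqrt(5.88e-6 x 0.1739) = 0.00101 M.
pH = -log(0.00101) = 3.00.

3.00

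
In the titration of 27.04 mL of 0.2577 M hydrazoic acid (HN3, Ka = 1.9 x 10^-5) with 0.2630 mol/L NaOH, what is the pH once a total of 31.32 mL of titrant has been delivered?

n(acid) = 0.2577 x 0.02704 = 0.006968 mol; n(NaOH) added = 0.2630 x 0.03132 = 0.008237 mol.
Base is in excess by 0.008237 - 0.006968 = 0.001269 mol in a total volume of 0.05836 L.
[OH^-] = 0.001269/0.05836 = 0.02174 M, so pOH = 1.66 and pH = 14.00 - 1.66 = 12.34.

12.34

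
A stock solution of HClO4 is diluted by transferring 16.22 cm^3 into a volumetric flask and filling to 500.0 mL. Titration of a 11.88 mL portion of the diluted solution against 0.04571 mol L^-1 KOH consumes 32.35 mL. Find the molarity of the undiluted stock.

3.84 M

n(KOH) = 0.04571 x 0.03235 = 0.001479 mol.
n(HClO4) in the aliquot = 0.001479 mol.
[diluted HClO4] = 0.001479 / 0.01188 = 0.1245 M.
Dilution factor = 500.0/16.22 = 30.83, so [stock] = 0.1245 x 30.83 = 3.84 M.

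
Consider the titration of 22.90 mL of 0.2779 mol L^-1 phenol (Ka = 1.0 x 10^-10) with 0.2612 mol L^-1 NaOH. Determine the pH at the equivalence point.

11.56

n(C6H5OH) = 0.2779 x 0.02290 = 0.006364 mol; V(NaOH) at equivalence = 0.006364/0.2612 = 0.02436 L.
At equivalence all the acid is converted to C6H5O-; total volume = 0.02290 + 0.02436 = 0.04726 L, so [C6H5O-] = 0.006364/0.04726 = 0.1346 M.
Kb = Kw/Ka = 1.0e-14 / 1.0 x 10^-10 = 0.000100.
[OH^-] = sqrt(Kb x [C6H5O-]) = sqrt(0.000100 x 0.1346) = 0.00367 M.
pOH = 2.44, so pH = 14.00 - 2.44 = 11.56.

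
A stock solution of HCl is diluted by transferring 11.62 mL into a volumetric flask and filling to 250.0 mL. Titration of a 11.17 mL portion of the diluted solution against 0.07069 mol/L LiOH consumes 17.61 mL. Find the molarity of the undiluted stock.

n(LiOH) = 0.07069 x 0.01761 = 0.001245 mol.
n(HCl) in the aliquot = 0.001245 mol.
[diluted HCl] = 0.001245 / 0.01117 = 0.1114 M.
Dilution factor = 250.0/11.62 = 21.51, so [stock] = 0.1114 x 21.51 = 2.40 M.

2.40 M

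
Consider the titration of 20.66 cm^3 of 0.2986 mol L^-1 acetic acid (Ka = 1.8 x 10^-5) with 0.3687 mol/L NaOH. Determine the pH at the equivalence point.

n(CH3COOH) = 0.2986 x 0.02066 = 0.006169 mol; V(NaOH) at equivalence = 0.006169/0.3687 = 0.01673 L.
At equivalence all the acid is converted to CH3COO-; total volume = 0.02066 + 0.01673 = 0.03739 L, so [CH3COO-] = 0.006169/0.03739 = 0.1650 M.
Kb = Kw/Ka = 1.0e-14 / 1.8 x 10^-5 = 5.56e-10.
[OH^-] = sqrt(Kb x [CH3COO-]) = sqrt(5.56e-10 x 0.1650) = 9.57e-6 M.
pOH = 5.02, so pH = 14.00 - 5.02 = 8.98.

8.98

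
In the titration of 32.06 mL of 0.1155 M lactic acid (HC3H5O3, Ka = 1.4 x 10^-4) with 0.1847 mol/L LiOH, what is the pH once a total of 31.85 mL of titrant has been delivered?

12.53

n(acid) = 0.1155 x 0.03206 = 0.003703 mol; n(LiOH) added = 0.1847 x 0.03185 = 0.005883 mol.
Base is in excess by 0.005883 - 0.003703 = 0.002180 mol in a total volume of 0.06391 L.
[OH^-] = 0.002180/0.06391 = 0.03411 M, so pOH = 1.47 and pH = 14.00 - 1.47 = 12.53.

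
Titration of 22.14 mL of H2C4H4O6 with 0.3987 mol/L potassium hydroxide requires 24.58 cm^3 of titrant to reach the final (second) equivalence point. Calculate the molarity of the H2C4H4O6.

0.221 M

n(KOH) = 0.3987 x 0.02458 = 0.009800 mol.
At the final (second) equivalence point, 2 mol OH^- react per mol H2C4H4O6, so n(H2C4H4O6) = 0.009800 / 2 = 0.004900 mol.
[H2C4H4O6] = 0.004900 / 0.02214 L = 0.221 M.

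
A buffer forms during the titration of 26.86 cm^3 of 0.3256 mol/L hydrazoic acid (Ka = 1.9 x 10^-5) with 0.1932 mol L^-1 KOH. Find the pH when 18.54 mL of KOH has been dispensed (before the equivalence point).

4.56

Initial n(HN3) = 0.3256 x 0.02686 = 0.008746 mol.
n(KOH) added = 0.1932 x 0.01854 = 0.003582 mol, converting that many moles of HN3 to N3-.
Remaining n(HN3) = 0.005164 mol; n(N3-) = 0.003582 mol.
By Henderson-Hasselbalch, pH = pKa + log([A^-]/[HA]) = 4.72 + log(0.003582/0.005164) = 4.72 + (-0.16) = 4.56.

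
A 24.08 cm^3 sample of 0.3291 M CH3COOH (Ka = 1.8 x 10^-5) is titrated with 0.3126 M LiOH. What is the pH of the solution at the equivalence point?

n(CH3COOH) = 0.3291 x 0.02408 = 0.007925 mol; V(LiOH) at equivalence = 0.007925/0.3126 = 0.02535 L.
At equivalence all the acid is converted to CH3COO-; total volume = 0.02408 + 0.02535 = 0.04943 L, so [CH3COO-] = 0.007925/0.04943 = 0.1603 M.
Kb = Kw/Ka = 1.0e-14 / 1.8 x 10^-5 = 5.56e-10.
[OH^-] = sqrt(Kb x [CH3COO-]) = sqrt(5.56e-10 x 0.1603) = 9.44e-6 M.
pOH = 5.03, so pH = 14.00 - 5.03 = 8.97.

8.97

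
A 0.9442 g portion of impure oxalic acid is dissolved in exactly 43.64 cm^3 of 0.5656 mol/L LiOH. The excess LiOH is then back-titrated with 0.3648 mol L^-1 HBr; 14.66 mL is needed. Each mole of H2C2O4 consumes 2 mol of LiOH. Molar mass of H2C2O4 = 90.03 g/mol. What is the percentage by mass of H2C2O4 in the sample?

92.2%

Total n(LiOH) added = 0.5656 x 0.04364 = 0.02468 mol.
n(HBr) used = 0.3648 x 0.01466 = 0.005348 mol, which equals the excess n(LiOH).
So n(LiOH) consumed by the sample = 0.02468 - 0.005348 = 0.01933 mol.
n(H2C2O4) = 0.01933 / 2 = 0.009667 mol.
mass H2C2O4 = 0.009667 x 90.03 = 0.8704 g, so %H2C2O4 = 0.8704/0.9442 x 100 = 92.2%.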